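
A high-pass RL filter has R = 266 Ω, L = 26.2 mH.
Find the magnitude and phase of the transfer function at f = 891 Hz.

Step 1 — Angular frequency: ω = 2π·891 = 5598 rad/s.
Step 2 — Transfer function: H(jω) = jωL/(R + jωL).
Step 3 — Numerator jωL = j·146.7; denominator R + jωL = 266 + j146.7.
Step 4 — H = 0.2332 + j0.4228.
Step 5 — Magnitude: |H| = 0.4829 (-6.3 dB); phase: φ = 61.1°.

|H| = 0.4829 (-6.3 dB), φ = 61.1°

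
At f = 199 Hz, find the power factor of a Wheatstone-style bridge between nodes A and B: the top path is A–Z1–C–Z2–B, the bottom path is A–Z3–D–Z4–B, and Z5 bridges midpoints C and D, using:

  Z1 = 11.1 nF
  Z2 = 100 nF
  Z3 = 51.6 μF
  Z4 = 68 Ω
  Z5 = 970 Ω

Step 1 — Angular frequency: ω = 2π·f = 2π·199 = 1250 rad/s.
Step 2 — Component impedances:
  Z1: Z = 1/(jωC) = -j/(ω·C) = 0 - j7.205e+04 Ω
  Z2: Z = 1/(jωC) = -j/(ω·C) = 0 - j7998 Ω
  Z3: Z = 1/(jωC) = -j/(ω·C) = 0 - j15.5 Ω
  Z4: Z = R = 68 Ω
  Z5: Z = R = 970 Ω
Step 3 — Bridge requires nodal analysis (the Z5 bridge couples midpoints C and D, so the two paths cannot be reduced to a simple series/parallel combination). Setting node B to ground and injecting 1 A at node A, the 3-node admittance system at A, C, D solves to V_A = Z_AB = 67.93 - j16.07 Ω = 69.8∠-13.3° Ω.
Step 4 — Power factor: PF = cos(φ) = Re(Z)/|Z| = 67.926/69.8004 = 0.9731.
Step 5 — Type: Im(Z) = -16.07 ⇒ leading (phase φ = -13.3°).

PF = 0.9731 (leading, φ = -13.3°)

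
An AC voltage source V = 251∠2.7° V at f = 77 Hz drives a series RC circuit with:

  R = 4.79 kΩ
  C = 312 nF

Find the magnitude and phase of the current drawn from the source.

Step 1 — Angular frequency: ω = 2π·f = 2π·77 = 483.8 rad/s.
Step 2 — Component impedances:
  R: Z = R = 4790 Ω
  C: Z = 1/(jωC) = -j/(ω·C) = 0 - j6625 Ω
Step 3 — Series combination: Z_total = R + C = 4790 - j6625 Ω = 8175∠-54.1° Ω.
Step 4 — Source phasor: V = 251∠2.7° V = 250.7 + j11.82 V.
Step 5 — Ohm's law: I = V / Z_total = (250.7 + j11.82) / (4790 - j6625) = 0.0168 + j0.0257 A.
Step 6 — Convert to polar: |I| = 0.0307 A, ∠I = 56.8°.

I = 0.0307∠56.8° A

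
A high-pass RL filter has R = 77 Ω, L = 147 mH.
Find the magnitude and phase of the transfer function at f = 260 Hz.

Step 1 — Angular frequency: ω = 2π·260 = 1634 rad/s.
Step 2 — Transfer function: H(jω) = jωL/(R + jωL).
Step 3 — Numerator jωL = j·240.1; denominator R + jωL = 77 + j240.1.
Step 4 — H = 0.9068 + j0.2907.
Step 5 — Magnitude: |H| = 0.9522 (-0.4 dB); phase: φ = 17.8°.

|H| = 0.9522 (-0.4 dB), φ = 17.8°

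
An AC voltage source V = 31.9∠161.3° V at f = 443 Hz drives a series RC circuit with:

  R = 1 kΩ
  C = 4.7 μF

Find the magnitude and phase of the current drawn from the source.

Step 1 — Angular frequency: ω = 2π·f = 2π·443 = 2783 rad/s.
Step 2 — Component impedances:
  R: Z = R = 1000 Ω
  C: Z = 1/(jωC) = -j/(ω·C) = 0 - j76.44 Ω
Step 3 — Series combination: Z_total = R + C = 1000 - j76.44 Ω = 1003∠-4.4° Ω.
Step 4 — Source phasor: V = 31.9∠161.3° V = -30.22 + j10.23 V.
Step 5 — Ohm's law: I = V / Z_total = (-30.22 + j10.23) / (1000 - j76.44) = -0.03082 + j0.007872 A.
Step 6 — Convert to polar: |I| = 0.03181 A, ∠I = 165.7°.

I = 0.03181∠165.7° A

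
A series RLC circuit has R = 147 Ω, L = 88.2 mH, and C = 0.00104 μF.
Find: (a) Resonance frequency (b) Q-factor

Step 1 — Resonance condition Im(Z)=0 gives ω₀ = 1/√(LC).
Step 2 — ω₀ = 1/√(0.0882·1.04e-09) = 1.044e+05 rad/s.
Step 3 — f₀ = ω₀/(2π) = 1.662e+04 Hz.
Step 4 — Series Q: Q = ω₀L/R = 1.044e+05·0.0882/147 = 62.65.

(a) f₀ = 1.662e+04 Hz  (b) Q = 62.65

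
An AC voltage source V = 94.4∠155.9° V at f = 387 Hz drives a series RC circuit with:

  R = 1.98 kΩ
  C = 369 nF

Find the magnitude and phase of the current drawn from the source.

Step 1 — Angular frequency: ω = 2π·f = 2π·387 = 2432 rad/s.
Step 2 — Component impedances:
  R: Z = R = 1980 Ω
  C: Z = 1/(jωC) = -j/(ω·C) = 0 - j1115 Ω
Step 3 — Series combination: Z_total = R + C = 1980 - j1115 Ω = 2272∠-29.4° Ω.
Step 4 — Source phasor: V = 94.4∠155.9° V = -86.17 + j38.55 V.
Step 5 — Ohm's law: I = V / Z_total = (-86.17 + j38.55) / (1980 - j1115) = -0.04137 - j0.003819 A.
Step 6 — Convert to polar: |I| = 0.04155 A, ∠I = -174.7°.

I = 0.04155∠-174.7° A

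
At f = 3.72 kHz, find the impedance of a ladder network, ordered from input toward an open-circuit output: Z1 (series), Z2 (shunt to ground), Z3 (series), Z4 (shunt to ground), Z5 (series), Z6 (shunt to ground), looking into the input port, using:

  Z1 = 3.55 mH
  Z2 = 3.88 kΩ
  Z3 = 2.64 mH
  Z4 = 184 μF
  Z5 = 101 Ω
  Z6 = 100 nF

Step 1 — Angular frequency: ω = 2π·f = 2π·3720 = 2.337e+04 rad/s.
Step 2 — Component impedances:
  Z1: Z = jωL = j·2.337e+04·0.00355 = 0 + j82.98 Ω
  Z2: Z = R = 3880 Ω
  Z3: Z = jωL = j·2.337e+04·0.00264 = 0 + j61.71 Ω
  Z4: Z = 1/(jωC) = -j/(ω·C) = 0 - j0.2325 Ω
  Z5: Z = R = 101 Ω
  Z6: Z = 1/(jωC) = -j/(ω·C) = 0 - j427.8 Ω
Step 3 — Ladder network (open output): work backward from the far end, alternating series and parallel combinations. Z_in = 0.9738 + j144.4 Ω = 144.4∠89.6° Ω.

Z = 0.9738 + j144.4 Ω = 144.4∠89.6° Ω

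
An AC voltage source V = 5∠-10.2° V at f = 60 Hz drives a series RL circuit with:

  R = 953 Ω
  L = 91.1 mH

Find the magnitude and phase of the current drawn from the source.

Step 1 — Angular frequency: ω = 2π·f = 2π·60 = 377 rad/s.
Step 2 — Component impedances:
  R: Z = R = 953 Ω
  L: Z = jωL = j·377·0.0911 = 0 + j34.34 Ω
Step 3 — Series combination: Z_total = R + L = 953 + j34.34 Ω = 953.6∠2.1° Ω.
Step 4 — Source phasor: V = 5∠-10.2° V = 4.921 - j0.8854 V.
Step 5 — Ohm's law: I = V / Z_total = (4.921 - j0.8854) / (953 + j34.34) = 0.005124 - j0.001114 A.
Step 6 — Convert to polar: |I| = 0.005243 A, ∠I = -12.3°.

I = 0.005243∠-12.3° A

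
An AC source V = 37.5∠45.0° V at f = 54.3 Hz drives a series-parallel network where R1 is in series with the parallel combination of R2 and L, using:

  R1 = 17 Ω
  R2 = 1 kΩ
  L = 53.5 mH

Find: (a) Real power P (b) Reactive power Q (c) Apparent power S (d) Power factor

Step 1 — Angular frequency: ω = 2π·f = 2π·54.3 = 341.2 rad/s.
Step 2 — Component impedances:
  R1: Z = R = 17 Ω
  R2: Z = R = 1000 Ω
  L: Z = jωL = j·341.2·0.0535 = 0 + j18.25 Ω
Step 3 — Parallel branch: R2 || L = 1/(1/R2 + 1/L) = 0.3331 + j18.25 Ω.
Step 4 — Series with R1: Z_total = R1 + (R2 || L) = 17.33 + j18.25 Ω = 25.17∠46.5° Ω.
Step 5 — Source phasor: V = 37.5∠45.0° V = 26.52 + j26.52 V.
Step 6 — Current: I = V / Z = 1.49 - j0.03826 A = 1.49∠-1.5° A.
Step 7 — Complex power: S = V·I* = 38.48 + j40.51 VA.
Step 8 — Real power: P = Re(S) = 38.48 W.
Step 9 — Reactive power: Q = Im(S) = 40.51 VAR.
Step 10 — Apparent power: |S| = 55.88 VA.
Step 11 — Power factor: PF = P/|S| = 0.6887 (lagging).

(a) P = 38.48 W  (b) Q = 40.51 VAR  (c) S = 55.88 VA  (d) PF = 0.6887 (lagging)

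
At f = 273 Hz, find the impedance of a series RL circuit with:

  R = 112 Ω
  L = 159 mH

Step 1 — Angular frequency: ω = 2π·f = 2π·273 = 1715 rad/s.
Step 2 — Component impedances:
  R: Z = R = 112 Ω
  L: Z = jωL = j·1715·0.159 = 0 + j272.7 Ω
Step 3 — Series combination: Z_total = R + L = 112 + j272.7 Ω = 294.8∠67.7° Ω.

Z = 112 + j272.7 Ω = 294.8∠67.7° Ω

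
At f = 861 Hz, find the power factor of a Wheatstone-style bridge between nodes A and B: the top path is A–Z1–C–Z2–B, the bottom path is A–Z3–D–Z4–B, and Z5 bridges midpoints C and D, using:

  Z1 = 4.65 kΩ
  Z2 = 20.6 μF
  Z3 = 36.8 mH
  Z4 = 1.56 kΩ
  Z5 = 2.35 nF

Step 1 — Angular frequency: ω = 2π·f = 2π·861 = 5410 rad/s.
Step 2 — Component impedances:
  Z1: Z = R = 4650 Ω
  Z2: Z = 1/(jωC) = -j/(ω·C) = 0 - j8.973 Ω
  Z3: Z = jωL = j·5410·0.0368 = 0 + j199.1 Ω
  Z4: Z = R = 1560 Ω
  Z5: Z = 1/(jωC) = -j/(ω·C) = 0 - j7.866e+04 Ω
Step 3 — Bridge requires nodal analysis (the Z5 bridge couples midpoints C and D, so the two paths cannot be reduced to a simple series/parallel combination). Setting node B to ground and injecting 1 A at node A, the 3-node admittance system at A, C, D solves to V_A = Z_AB = 1170 + j93.67 Ω = 1174∠4.6° Ω.
Step 4 — Power factor: PF = cos(φ) = Re(Z)/|Z| = 1170.5/1174.2 = 0.9968.
Step 5 — Type: Im(Z) = 93.67 ⇒ lagging (phase φ = 4.6°).

PF = 0.9968 (lagging, φ = 4.6°)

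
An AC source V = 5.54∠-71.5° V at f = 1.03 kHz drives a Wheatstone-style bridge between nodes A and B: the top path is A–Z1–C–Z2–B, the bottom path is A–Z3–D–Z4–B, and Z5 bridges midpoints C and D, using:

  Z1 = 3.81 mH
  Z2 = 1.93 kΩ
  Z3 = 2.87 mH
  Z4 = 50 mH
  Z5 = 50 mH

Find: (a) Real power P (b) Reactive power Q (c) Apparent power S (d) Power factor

Step 1 — Angular frequency: ω = 2π·f = 2π·1030 = 6472 rad/s.
Step 2 — Component impedances:
  Z1: Z = jωL = j·6472·0.00381 = 0 + j24.66 Ω
  Z2: Z = R = 1930 Ω
  Z3: Z = jωL = j·6472·0.00287 = 0 + j18.57 Ω
  Z4: Z = jωL = j·6472·0.05 = 0 + j323.6 Ω
  Z5: Z = jωL = j·6472·0.05 = 0 + j323.6 Ω
Step 3 — Bridge requires nodal analysis (the Z5 bridge couples midpoints C and D, so the two paths cannot be reduced to a simple series/parallel combination). Setting node B to ground and injecting 1 A at node A, the 3-node admittance system at A, C, D solves to V_A = Z_AB = 57.85 + j330.4 Ω = 335.4∠80.1° Ω.
Step 4 — Source phasor: V = 5.54∠-71.5° V = 1.758 - j5.254 V.
Step 5 — Current: I = V / Z = -0.01453 - j0.007864 A = 0.01652∠-151.6° A.
Step 6 — Complex power: S = V·I* = 0.01578 + j0.09014 VA.
Step 7 — Real power: P = Re(S) = 0.01578 W.
Step 8 — Reactive power: Q = Im(S) = 0.09014 VAR.
Step 9 — Apparent power: |S| = 0.09151 VA.
Step 10 — Power factor: PF = P/|S| = 0.1725 (lagging).

(a) P = 0.01578 W  (b) Q = 0.09014 VAR  (c) S = 0.09151 VA  (d) PF = 0.1725 (lagging)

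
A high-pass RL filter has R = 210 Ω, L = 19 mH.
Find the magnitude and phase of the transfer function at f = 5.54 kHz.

Step 1 — Angular frequency: ω = 2π·5540 = 3.481e+04 rad/s.
Step 2 — Transfer function: H(jω) = jωL/(R + jωL).
Step 3 — Numerator jωL = j·661.4; denominator R + jωL = 210 + j661.4.
Step 4 — H = 0.9084 + j0.2884.
Step 5 — Magnitude: |H| = 0.9531 (-0.4 dB); phase: φ = 17.6°.

|H| = 0.9531 (-0.4 dB), φ = 17.6°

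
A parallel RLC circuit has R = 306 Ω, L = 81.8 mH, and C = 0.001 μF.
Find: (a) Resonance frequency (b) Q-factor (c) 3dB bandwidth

Step 1 — Resonance: ω₀ = 1/√(LC) = 1/√(0.0818·1e-09) = 1.106e+05 rad/s.
Step 2 — f₀ = ω₀/(2π) = 1.76e+04 Hz.
Step 3 — Parallel Q: Q = R/(ω₀L) = 306/(1.106e+05·0.0818) = 0.03383.
Step 4 — Bandwidth: Δω = ω₀/Q = 3.268e+06 rad/s; BW = Δω/(2π) = 5.201e+05 Hz.

(a) f₀ = 1.76e+04 Hz  (b) Q = 0.03383  (c) BW = 5.201e+05 Hz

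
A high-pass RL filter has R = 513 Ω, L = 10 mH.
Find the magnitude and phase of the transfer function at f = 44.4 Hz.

Step 1 — Angular frequency: ω = 2π·44.4 = 279 rad/s.
Step 2 — Transfer function: H(jω) = jωL/(R + jωL).
Step 3 — Numerator jωL = j·2.79; denominator R + jωL = 513 + j2.79.
Step 4 — H = 2.957e-05 + j0.005438.
Step 5 — Magnitude: |H| = 0.005438 (-45.3 dB); phase: φ = 89.7°.

|H| = 0.005438 (-45.3 dB), φ = 89.7°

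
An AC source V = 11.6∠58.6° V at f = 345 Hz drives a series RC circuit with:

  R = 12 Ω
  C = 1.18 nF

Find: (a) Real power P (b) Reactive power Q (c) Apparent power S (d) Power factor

Step 1 — Angular frequency: ω = 2π·f = 2π·345 = 2168 rad/s.
Step 2 — Component impedances:
  R: Z = R = 12 Ω
  C: Z = 1/(jωC) = -j/(ω·C) = 0 - j3.909e+05 Ω
Step 3 — Series combination: Z_total = R + C = 12 - j3.909e+05 Ω = 3.909e+05∠-90.0° Ω.
Step 4 — Source phasor: V = 11.6∠58.6° V = 6.044 + j9.901 V.
Step 5 — Current: I = V / Z = -2.533e-05 + j1.546e-05 A = 2.967e-05∠148.6° A.
Step 6 — Complex power: S = V·I* = 1.056e-08 - j0.0003442 VA.
Step 7 — Real power: P = Re(S) = 1.056e-08 W.
Step 8 — Reactive power: Q = Im(S) = -0.0003442 VAR.
Step 9 — Apparent power: |S| = 0.0003442 VA.
Step 10 — Power factor: PF = P/|S| = 3.069e-05 (leading).

(a) P = 1.056e-08 W  (b) Q = -0.0003442 VAR  (c) S = 0.0003442 VA  (d) PF = 3.069e-05 (leading)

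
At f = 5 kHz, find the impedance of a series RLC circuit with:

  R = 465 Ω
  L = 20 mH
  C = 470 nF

Step 1 — Angular frequency: ω = 2π·f = 2π·5000 = 3.142e+04 rad/s.
Step 2 — Component impedances:
  R: Z = R = 465 Ω
  L: Z = jωL = j·3.142e+04·0.02 = 0 + j628.3 Ω
  C: Z = 1/(jωC) = -j/(ω·C) = 0 - j67.73 Ω
Step 3 — Series combination: Z_total = R + L + C = 465 + j560.6 Ω = 728.3∠50.3° Ω.

Z = 465 + j560.6 Ω = 728.3∠50.3° Ω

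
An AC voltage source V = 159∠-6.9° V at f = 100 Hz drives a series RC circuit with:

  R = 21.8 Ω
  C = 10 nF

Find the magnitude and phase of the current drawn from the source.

Step 1 — Angular frequency: ω = 2π·f = 2π·100 = 628.3 rad/s.
Step 2 — Component impedances:
  R: Z = R = 21.8 Ω
  C: Z = 1/(jωC) = -j/(ω·C) = 0 - j1.592e+05 Ω
Step 3 — Series combination: Z_total = R + C = 21.8 - j1.592e+05 Ω = 1.592e+05∠-90.0° Ω.
Step 4 — Source phasor: V = 159∠-6.9° V = 157.8 - j19.1 V.
Step 5 — Ohm's law: I = V / Z_total = (157.8 - j19.1) / (21.8 - j1.592e+05) = 0.0001202 + j0.0009918 A.
Step 6 — Convert to polar: |I| = 0.000999 A, ∠I = 83.1°.

I = 0.000999∠83.1° A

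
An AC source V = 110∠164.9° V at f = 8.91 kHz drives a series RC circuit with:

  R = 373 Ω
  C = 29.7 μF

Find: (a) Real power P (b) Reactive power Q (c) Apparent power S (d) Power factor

Step 1 — Angular frequency: ω = 2π·f = 2π·8910 = 5.598e+04 rad/s.
Step 2 — Component impedances:
  R: Z = R = 373 Ω
  C: Z = 1/(jωC) = -j/(ω·C) = 0 - j0.6014 Ω
Step 3 — Series combination: Z_total = R + C = 373 - j0.6014 Ω = 373∠-0.1° Ω.
Step 4 — Source phasor: V = 110∠164.9° V = -106.2 + j28.66 V.
Step 5 — Current: I = V / Z = -0.2848 + j0.07637 A = 0.2949∠165.0° A.
Step 6 — Complex power: S = V·I* = 32.44 - j0.05231 VA.
Step 7 — Real power: P = Re(S) = 32.44 W.
Step 8 — Reactive power: Q = Im(S) = -0.05231 VAR.
Step 9 — Apparent power: |S| = 32.44 VA.
Step 10 — Power factor: PF = P/|S| = 1 (leading).

(a) P = 32.44 W  (b) Q = -0.05231 VAR  (c) S = 32.44 VA  (d) PF = 1 (leading)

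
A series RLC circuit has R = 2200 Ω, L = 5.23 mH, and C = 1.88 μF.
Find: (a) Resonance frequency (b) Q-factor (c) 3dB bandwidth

Step 1 — Resonance: ω₀ = 1/√(LC) = 1/√(0.00523·1.88e-06) = 1.008e+04 rad/s.
Step 2 — f₀ = ω₀/(2π) = 1605 Hz.
Step 3 — Series Q: Q = ω₀L/R = 1.008e+04·0.00523/2200 = 0.02397.
Step 4 — Bandwidth: Δω = ω₀/Q = 4.207e+05 rad/s; BW = Δω/(2π) = 6.695e+04 Hz.

(a) f₀ = 1605 Hz  (b) Q = 0.02397  (c) BW = 6.695e+04 Hz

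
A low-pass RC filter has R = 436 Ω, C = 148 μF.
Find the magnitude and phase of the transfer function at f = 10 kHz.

Step 1 — Angular frequency: ω = 2π·1e+04 = 6.283e+04 rad/s.
Step 2 — Transfer function: H(jω) = 1/(1 + jωRC).
Step 3 — Denominator: 1 + jωRC = 1 + j·6.283e+04·436·0.000148 = 1 + j4054.
Step 4 — H = 6.083e-08 - j0.0002466.
Step 5 — Magnitude: |H| = 0.0002466 (-72.2 dB); phase: φ = -90.0°.

|H| = 0.0002466 (-72.2 dB), φ = -90.0°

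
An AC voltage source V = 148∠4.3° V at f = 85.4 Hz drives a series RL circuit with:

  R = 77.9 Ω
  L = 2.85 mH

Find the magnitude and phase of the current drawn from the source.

Step 1 — Angular frequency: ω = 2π·f = 2π·85.4 = 536.6 rad/s.
Step 2 — Component impedances:
  R: Z = R = 77.9 Ω
  L: Z = jωL = j·536.6·0.00285 = 0 + j1.529 Ω
Step 3 — Series combination: Z_total = R + L = 77.9 + j1.529 Ω = 77.92∠1.1° Ω.
Step 4 — Source phasor: V = 148∠4.3° V = 147.6 + j11.1 V.
Step 5 — Ohm's law: I = V / Z_total = (147.6 + j11.1) / (77.9 + j1.529) = 1.897 + j0.1052 A.
Step 6 — Convert to polar: |I| = 1.9 A, ∠I = 3.2°.

I = 1.9∠3.2° A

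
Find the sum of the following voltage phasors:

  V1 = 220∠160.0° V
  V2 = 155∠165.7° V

Step 1 — Convert each phasor to rectangular form:
  V1 = 220·(cos(160.0°) + j·sin(160.0°)) = -206.7 + j75.24 V
  V2 = 155·(cos(165.7°) + j·sin(165.7°)) = -150.2 + j38.28 V
Step 2 — Sum components: V_total = -356.9 + j113.5 V.
Step 3 — Convert to polar: |V_total| = 374.6 V, ∠V_total = 162.4°.

V_total = 374.6∠162.4° V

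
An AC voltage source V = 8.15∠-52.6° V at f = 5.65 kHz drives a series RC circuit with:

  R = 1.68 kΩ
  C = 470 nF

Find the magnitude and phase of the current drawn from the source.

Step 1 — Angular frequency: ω = 2π·f = 2π·5650 = 3.55e+04 rad/s.
Step 2 — Component impedances:
  R: Z = R = 1680 Ω
  C: Z = 1/(jωC) = -j/(ω·C) = 0 - j59.93 Ω
Step 3 — Series combination: Z_total = R + C = 1680 - j59.93 Ω = 1681∠-2.0° Ω.
Step 4 — Source phasor: V = 8.15∠-52.6° V = 4.95 - j6.474 V.
Step 5 — Ohm's law: I = V / Z_total = (4.95 - j6.474) / (1680 - j59.93) = 0.00308 - j0.003744 A.
Step 6 — Convert to polar: |I| = 0.004848 A, ∠I = -50.6°.

I = 0.004848∠-50.6° A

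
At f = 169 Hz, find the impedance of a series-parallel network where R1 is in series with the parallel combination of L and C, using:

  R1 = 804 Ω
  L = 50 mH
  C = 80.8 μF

Step 1 — Angular frequency: ω = 2π·f = 2π·169 = 1062 rad/s.
Step 2 — Component impedances:
  R1: Z = R = 804 Ω
  L: Z = jωL = j·1062·0.05 = 0 + j53.09 Ω
  C: Z = 1/(jωC) = -j/(ω·C) = 0 - j11.66 Ω
Step 3 — Parallel branch: L || C = 1/(1/L + 1/C) = 0 - j14.93 Ω.
Step 4 — Series with R1: Z_total = R1 + (L || C) = 804 - j14.93 Ω = 804.1∠-1.1° Ω.

Z = 804 - j14.93 Ω = 804.1∠-1.1° Ω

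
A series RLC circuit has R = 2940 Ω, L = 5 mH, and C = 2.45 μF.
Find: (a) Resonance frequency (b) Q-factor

Step 1 — Resonance condition Im(Z)=0 gives ω₀ = 1/√(LC).
Step 2 — ω₀ = 1/√(0.005·2.45e-06) = 9035 rad/s.
Step 3 — f₀ = ω₀/(2π) = 1438 Hz.
Step 4 — Series Q: Q = ω₀L/R = 9035·0.005/2940 = 0.01537.

(a) f₀ = 1438 Hz  (b) Q = 0.01537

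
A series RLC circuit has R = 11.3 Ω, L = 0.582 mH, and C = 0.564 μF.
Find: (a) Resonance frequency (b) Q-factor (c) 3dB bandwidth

Step 1 — Resonance: ω₀ = 1/√(LC) = 1/√(0.000582·5.64e-07) = 5.519e+04 rad/s.
Step 2 — f₀ = ω₀/(2π) = 8785 Hz.
Step 3 — Series Q: Q = ω₀L/R = 5.519e+04·0.000582/11.3 = 2.843.
Step 4 — Bandwidth: Δω = ω₀/Q = 1.942e+04 rad/s; BW = Δω/(2π) = 3090 Hz.

(a) f₀ = 8785 Hz  (b) Q = 2.843  (c) BW = 3090 Hz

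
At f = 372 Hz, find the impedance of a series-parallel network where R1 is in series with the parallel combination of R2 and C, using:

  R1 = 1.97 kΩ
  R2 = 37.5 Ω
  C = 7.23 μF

Step 1 — Angular frequency: ω = 2π·f = 2π·372 = 2337 rad/s.
Step 2 — Component impedances:
  R1: Z = R = 1970 Ω
  R2: Z = R = 37.5 Ω
  C: Z = 1/(jωC) = -j/(ω·C) = 0 - j59.18 Ω
Step 3 — Parallel branch: R2 || C = 1/(1/R2 + 1/C) = 26.76 - j16.96 Ω.
Step 4 — Series with R1: Z_total = R1 + (R2 || C) = 1997 - j16.96 Ω = 1997∠-0.5° Ω.

Z = 1997 - j16.96 Ω = 1997∠-0.5° Ω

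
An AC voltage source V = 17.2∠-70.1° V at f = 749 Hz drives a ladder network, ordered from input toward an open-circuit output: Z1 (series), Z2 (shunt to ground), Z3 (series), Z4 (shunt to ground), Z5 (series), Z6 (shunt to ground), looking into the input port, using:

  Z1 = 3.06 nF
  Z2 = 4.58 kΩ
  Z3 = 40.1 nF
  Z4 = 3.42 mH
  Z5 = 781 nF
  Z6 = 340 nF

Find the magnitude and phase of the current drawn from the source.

Step 1 — Angular frequency: ω = 2π·f = 2π·749 = 4706 rad/s.
Step 2 — Component impedances:
  Z1: Z = 1/(jωC) = -j/(ω·C) = 0 - j6.944e+04 Ω
  Z2: Z = R = 4580 Ω
  Z3: Z = 1/(jωC) = -j/(ω·C) = 0 - j5299 Ω
  Z4: Z = jωL = j·4706·0.00342 = 0 + j16.09 Ω
  Z5: Z = 1/(jωC) = -j/(ω·C) = 0 - j272.1 Ω
  Z6: Z = 1/(jωC) = -j/(ω·C) = 0 - j625 Ω
Step 3 — Ladder network (open output): work backward from the far end, alternating series and parallel combinations. Z_in = 2615 - j7.171e+04 Ω = 7.176e+04∠-87.9° Ω.
Step 4 — Source phasor: V = 17.2∠-70.1° V = 5.855 - j16.17 V.
Step 5 — Ohm's law: I = V / Z_total = (5.855 - j16.17) / (2615 - j7.171e+04) = 0.0002282 + j7.332e-05 A.
Step 6 — Convert to polar: |I| = 0.0002397 A, ∠I = 17.8°.

I = 0.0002397∠17.8° A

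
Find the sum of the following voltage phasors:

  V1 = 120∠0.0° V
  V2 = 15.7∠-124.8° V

Step 1 — Convert each phasor to rectangular form:
  V1 = 120·(cos(0.0°) + j·sin(0.0°)) = 120 V
  V2 = 15.7·(cos(-124.8°) + j·sin(-124.8°)) = -8.96 - j12.89 V
Step 2 — Sum components: V_total = 111 - j12.89 V.
Step 3 — Convert to polar: |V_total| = 111.8 V, ∠V_total = -6.6°.

V_total = 111.8∠-6.6° V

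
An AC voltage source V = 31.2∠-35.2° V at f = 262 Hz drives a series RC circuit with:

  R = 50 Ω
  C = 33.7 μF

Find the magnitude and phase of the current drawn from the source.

Step 1 — Angular frequency: ω = 2π·f = 2π·262 = 1646 rad/s.
Step 2 — Component impedances:
  R: Z = R = 50 Ω
  C: Z = 1/(jωC) = -j/(ω·C) = 0 - j18.03 Ω
Step 3 — Series combination: Z_total = R + C = 50 - j18.03 Ω = 53.15∠-19.8° Ω.
Step 4 — Source phasor: V = 31.2∠-35.2° V = 25.49 - j17.98 V.
Step 5 — Ohm's law: I = V / Z_total = (25.49 - j17.98) / (50 - j18.03) = 0.566 - j0.1556 A.
Step 6 — Convert to polar: |I| = 0.587 A, ∠I = -15.4°.

I = 0.587∠-15.4° A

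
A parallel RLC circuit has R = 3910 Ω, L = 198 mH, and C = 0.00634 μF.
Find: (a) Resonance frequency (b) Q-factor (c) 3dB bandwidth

Step 1 — Resonance: ω₀ = 1/√(LC) = 1/√(0.198·6.34e-09) = 2.822e+04 rad/s.
Step 2 — f₀ = ω₀/(2π) = 4492 Hz.
Step 3 — Parallel Q: Q = R/(ω₀L) = 3910/(2.822e+04·0.198) = 0.6997.
Step 4 — Bandwidth: Δω = ω₀/Q = 4.034e+04 rad/s; BW = Δω/(2π) = 6420 Hz.

(a) f₀ = 4492 Hz  (b) Q = 0.6997  (c) BW = 6420 Hz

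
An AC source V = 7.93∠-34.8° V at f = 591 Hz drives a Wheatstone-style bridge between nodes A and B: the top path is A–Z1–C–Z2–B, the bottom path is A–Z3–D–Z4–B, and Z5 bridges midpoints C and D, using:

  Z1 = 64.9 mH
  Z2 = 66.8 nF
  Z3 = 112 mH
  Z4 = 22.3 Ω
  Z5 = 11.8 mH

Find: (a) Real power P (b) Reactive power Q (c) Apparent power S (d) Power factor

Step 1 — Angular frequency: ω = 2π·f = 2π·591 = 3713 rad/s.
Step 2 — Component impedances:
  Z1: Z = jωL = j·3713·0.0649 = 0 + j241 Ω
  Z2: Z = 1/(jωC) = -j/(ω·C) = 0 - j4031 Ω
  Z3: Z = jωL = j·3713·0.112 = 0 + j415.9 Ω
  Z4: Z = R = 22.3 Ω
  Z5: Z = jωL = j·3713·0.0118 = 0 + j43.82 Ω
Step 3 — Bridge requires nodal analysis (the Z5 bridge couples midpoints C and D, so the two paths cannot be reduced to a simple series/parallel combination). Setting node B to ground and injecting 1 A at node A, the 3-node admittance system at A, C, D solves to V_A = Z_AB = 22.59 + j169.1 Ω = 170.6∠82.4° Ω.
Step 4 — Source phasor: V = 7.93∠-34.8° V = 6.512 - j4.526 V.
Step 5 — Current: I = V / Z = -0.02124 - j0.04135 A = 0.04648∠-117.2° A.
Step 6 — Complex power: S = V·I* = 0.04882 + j0.3654 VA.
Step 7 — Real power: P = Re(S) = 0.04882 W.
Step 8 — Reactive power: Q = Im(S) = 0.3654 VAR.
Step 9 — Apparent power: |S| = 0.3686 VA.
Step 10 — Power factor: PF = P/|S| = 0.1324 (lagging).

(a) P = 0.04882 W  (b) Q = 0.3654 VAR  (c) S = 0.3686 VA  (d) PF = 0.1324 (lagging)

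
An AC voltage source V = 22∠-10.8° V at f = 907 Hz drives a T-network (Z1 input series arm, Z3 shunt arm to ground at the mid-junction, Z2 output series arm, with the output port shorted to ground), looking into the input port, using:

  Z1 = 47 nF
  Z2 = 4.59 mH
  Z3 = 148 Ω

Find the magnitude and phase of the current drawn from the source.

Step 1 — Angular frequency: ω = 2π·f = 2π·907 = 5699 rad/s.
Step 2 — Component impedances:
  Z1: Z = 1/(jωC) = -j/(ω·C) = 0 - j3733 Ω
  Z2: Z = jωL = j·5699·0.00459 = 0 + j26.16 Ω
  Z3: Z = R = 148 Ω
Step 3 — With the output port shorted to ground, the output series arm Z2 runs from the junction to ground; the shunt arm Z3 also runs from the junction to ground. They appear in parallel: Z3 || Z2 = 4.483 + j25.37 Ω.
Step 4 — Series with input arm Z1: Z_in = Z1 + (Z3 || Z2) = 4.483 - j3708 Ω = 3708∠-89.9° Ω.
Step 5 — Source phasor: V = 22∠-10.8° V = 21.61 - j4.122 V.
Step 6 — Ohm's law: I = V / Z_total = (21.61 - j4.122) / (4.483 - j3708) = 0.001119 + j0.005826 A.
Step 7 — Convert to polar: |I| = 0.005933 A, ∠I = 79.1°.

I = 0.005933∠79.1° A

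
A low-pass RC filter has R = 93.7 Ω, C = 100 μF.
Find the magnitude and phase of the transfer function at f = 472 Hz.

Step 1 — Angular frequency: ω = 2π·472 = 2966 rad/s.
Step 2 — Transfer function: H(jω) = 1/(1 + jωRC).
Step 3 — Denominator: 1 + jωRC = 1 + j·2966·93.7·0.0001 = 1 + j27.79.
Step 4 — H = 0.001293 - j0.03594.
Step 5 — Magnitude: |H| = 0.03596 (-28.9 dB); phase: φ = -87.9°.

|H| = 0.03596 (-28.9 dB), φ = -87.9°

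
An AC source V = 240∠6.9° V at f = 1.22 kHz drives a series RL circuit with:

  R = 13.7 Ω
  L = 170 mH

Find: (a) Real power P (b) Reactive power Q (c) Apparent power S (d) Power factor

Step 1 — Angular frequency: ω = 2π·f = 2π·1220 = 7665 rad/s.
Step 2 — Component impedances:
  R: Z = R = 13.7 Ω
  L: Z = jωL = j·7665·0.17 = 0 + j1303 Ω
Step 3 — Series combination: Z_total = R + L = 13.7 + j1303 Ω = 1303∠89.4° Ω.
Step 4 — Source phasor: V = 240∠6.9° V = 238.3 + j28.83 V.
Step 5 — Current: I = V / Z = 0.02405 - j0.1826 A = 0.1842∠-82.5° A.
Step 6 — Complex power: S = V·I* = 0.4646 + j44.2 VA.
Step 7 — Real power: P = Re(S) = 0.4646 W.
Step 8 — Reactive power: Q = Im(S) = 44.2 VAR.
Step 9 — Apparent power: |S| = 44.2 VA.
Step 10 — Power factor: PF = P/|S| = 0.01051 (lagging).

(a) P = 0.4646 W  (b) Q = 44.2 VAR  (c) S = 44.2 VA  (d) PF = 0.01051 (lagging)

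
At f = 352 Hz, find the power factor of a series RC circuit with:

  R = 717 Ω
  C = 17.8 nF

Step 1 — Angular frequency: ω = 2π·f = 2π·352 = 2212 rad/s.
Step 2 — Component impedances:
  R: Z = R = 717 Ω
  C: Z = 1/(jωC) = -j/(ω·C) = 0 - j2.54e+04 Ω
Step 3 — Series combination: Z_total = R + C = 717 - j2.54e+04 Ω = 2.541e+04∠-88.4° Ω.
Step 4 — Power factor: PF = cos(φ) = Re(Z)/|Z| = 717/2.541e+04 = 0.02822.
Step 5 — Type: Im(Z) = -2.54e+04 ⇒ leading (phase φ = -88.4°).

PF = 0.02822 (leading, φ = -88.4°)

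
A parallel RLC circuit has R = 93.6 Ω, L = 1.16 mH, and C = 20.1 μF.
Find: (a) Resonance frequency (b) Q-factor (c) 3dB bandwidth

Step 1 — Resonance: ω₀ = 1/√(LC) = 1/√(0.00116·2.01e-05) = 6549 rad/s.
Step 2 — f₀ = ω₀/(2π) = 1042 Hz.
Step 3 — Parallel Q: Q = R/(ω₀L) = 93.6/(6549·0.00116) = 12.32.
Step 4 — Bandwidth: Δω = ω₀/Q = 531.5 rad/s; BW = Δω/(2π) = 84.6 Hz.

(a) f₀ = 1042 Hz  (b) Q = 12.32  (c) BW = 84.6 Hz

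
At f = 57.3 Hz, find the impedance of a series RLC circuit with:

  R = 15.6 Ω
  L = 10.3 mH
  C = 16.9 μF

Step 1 — Angular frequency: ω = 2π·f = 2π·57.3 = 360 rad/s.
Step 2 — Component impedances:
  R: Z = R = 15.6 Ω
  L: Z = jωL = j·360·0.0103 = 0 + j3.708 Ω
  C: Z = 1/(jωC) = -j/(ω·C) = 0 - j164.4 Ω
Step 3 — Series combination: Z_total = R + L + C = 15.6 - j160.6 Ω = 161.4∠-84.5° Ω.

Z = 15.6 - j160.6 Ω = 161.4∠-84.5° Ω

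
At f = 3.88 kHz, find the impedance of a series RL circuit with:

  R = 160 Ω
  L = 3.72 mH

Step 1 — Angular frequency: ω = 2π·f = 2π·3880 = 2.438e+04 rad/s.
Step 2 — Component impedances:
  R: Z = R = 160 Ω
  L: Z = jωL = j·2.438e+04·0.00372 = 0 + j90.69 Ω
Step 3 — Series combination: Z_total = R + L = 160 + j90.69 Ω = 183.9∠29.5° Ω.

Z = 160 + j90.69 Ω = 183.9∠29.5° Ω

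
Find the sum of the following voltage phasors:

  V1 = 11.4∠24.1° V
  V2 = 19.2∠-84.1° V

Step 1 — Convert each phasor to rectangular form:
  V1 = 11.4·(cos(24.1°) + j·sin(24.1°)) = 10.41 + j4.655 V
  V2 = 19.2·(cos(-84.1°) + j·sin(-84.1°)) = 1.974 - j19.1 V
Step 2 — Sum components: V_total = 12.38 - j14.44 V.
Step 3 — Convert to polar: |V_total| = 19.02 V, ∠V_total = -49.4°.

V_total = 19.02∠-49.4° V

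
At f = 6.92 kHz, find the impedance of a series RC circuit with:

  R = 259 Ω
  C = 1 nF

Step 1 — Angular frequency: ω = 2π·f = 2π·6920 = 4.348e+04 rad/s.
Step 2 — Component impedances:
  R: Z = R = 259 Ω
  C: Z = 1/(jωC) = -j/(ω·C) = 0 - j2.3e+04 Ω
Step 3 — Series combination: Z_total = R + C = 259 - j2.3e+04 Ω = 2.3e+04∠-89.4° Ω.

Z = 259 - j2.3e+04 Ω = 2.3e+04∠-89.4° Ω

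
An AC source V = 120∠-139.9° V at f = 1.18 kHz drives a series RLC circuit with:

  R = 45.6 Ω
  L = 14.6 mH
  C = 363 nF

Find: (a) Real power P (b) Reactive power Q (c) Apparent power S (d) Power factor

Step 1 — Angular frequency: ω = 2π·f = 2π·1180 = 7414 rad/s.
Step 2 — Component impedances:
  R: Z = R = 45.6 Ω
  L: Z = jωL = j·7414·0.0146 = 0 + j108.2 Ω
  C: Z = 1/(jωC) = -j/(ω·C) = 0 - j371.6 Ω
Step 3 — Series combination: Z_total = R + L + C = 45.6 - j263.3 Ω = 267.2∠-80.2° Ω.
Step 4 — Source phasor: V = 120∠-139.9° V = -91.79 - j77.29 V.
Step 5 — Current: I = V / Z = 0.2264 - j0.3878 A = 0.449∠-59.7° A.
Step 6 — Complex power: S = V·I* = 9.195 - j53.09 VA.
Step 7 — Real power: P = Re(S) = 9.195 W.
Step 8 — Reactive power: Q = Im(S) = -53.09 VAR.
Step 9 — Apparent power: |S| = 53.89 VA.
Step 10 — Power factor: PF = P/|S| = 0.1706 (leading).

(a) P = 9.195 W  (b) Q = -53.09 VAR  (c) S = 53.89 VA  (d) PF = 0.1706 (leading)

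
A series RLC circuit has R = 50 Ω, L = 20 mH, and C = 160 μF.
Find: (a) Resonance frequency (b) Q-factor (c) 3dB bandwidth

Step 1 — Resonance condition Im(Z)=0 gives ω₀ = 1/√(LC).
Step 2 — ω₀ = 1/√(0.02·0.00016) = 559 rad/s.
Step 3 — f₀ = ω₀/(2π) = 88.97 Hz.
Step 4 — Series Q: Q = ω₀L/R = 559·0.02/50 = 0.2236.
Step 5 — 3dB bandwidth: Δω = ω₀/Q = 2500 rad/s; BW = Δω/(2π) = 397.9 Hz.

(a) f₀ = 88.97 Hz  (b) Q = 0.2236  (c) BW = 397.9 Hz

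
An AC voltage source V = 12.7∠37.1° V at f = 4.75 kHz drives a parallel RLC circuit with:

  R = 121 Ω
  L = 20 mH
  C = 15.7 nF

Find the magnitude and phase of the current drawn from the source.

Step 1 — Angular frequency: ω = 2π·f = 2π·4750 = 2.985e+04 rad/s.
Step 2 — Component impedances:
  R: Z = R = 121 Ω
  L: Z = jωL = j·2.985e+04·0.02 = 0 + j596.9 Ω
  C: Z = 1/(jωC) = -j/(ω·C) = 0 - j2134 Ω
Step 3 — Parallel combination: 1/Z_total = 1/R + 1/L + 1/C; Z_total = 118.5 + j17.3 Ω = 119.7∠8.3° Ω.
Step 4 — Source phasor: V = 12.7∠37.1° V = 10.13 + j7.661 V.
Step 5 — Ohm's law: I = V / Z_total = (10.13 + j7.661) / (118.5 + j17.3) = 0.09296 + j0.05109 A.
Step 6 — Convert to polar: |I| = 0.1061 A, ∠I = 28.8°.

I = 0.1061∠28.8° A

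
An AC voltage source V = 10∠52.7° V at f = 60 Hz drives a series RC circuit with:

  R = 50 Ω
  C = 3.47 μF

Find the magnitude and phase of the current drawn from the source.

Step 1 — Angular frequency: ω = 2π·f = 2π·60 = 377 rad/s.
Step 2 — Component impedances:
  R: Z = R = 50 Ω
  C: Z = 1/(jωC) = -j/(ω·C) = 0 - j764.4 Ω
Step 3 — Series combination: Z_total = R + C = 50 - j764.4 Ω = 766.1∠-86.3° Ω.
Step 4 — Source phasor: V = 10∠52.7° V = 6.06 + j7.955 V.
Step 5 — Ohm's law: I = V / Z_total = (6.06 + j7.955) / (50 - j764.4) = -0.009845 + j0.008571 A.
Step 6 — Convert to polar: |I| = 0.01305 A, ∠I = 139.0°.

I = 0.01305∠139.0° A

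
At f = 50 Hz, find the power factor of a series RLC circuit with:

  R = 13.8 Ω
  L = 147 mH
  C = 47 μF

Step 1 — Angular frequency: ω = 2π·f = 2π·50 = 314.2 rad/s.
Step 2 — Component impedances:
  R: Z = R = 13.8 Ω
  L: Z = jωL = j·314.2·0.147 = 0 + j46.18 Ω
  C: Z = 1/(jωC) = -j/(ω·C) = 0 - j67.73 Ω
Step 3 — Series combination: Z_total = R + L + C = 13.8 - j21.54 Ω = 25.58∠-57.4° Ω.
Step 4 — Power factor: PF = cos(φ) = Re(Z)/|Z| = 13.8/25.585 = 0.5394.
Step 5 — Type: Im(Z) = -21.54 ⇒ leading (phase φ = -57.4°).

PF = 0.5394 (leading, φ = -57.4°)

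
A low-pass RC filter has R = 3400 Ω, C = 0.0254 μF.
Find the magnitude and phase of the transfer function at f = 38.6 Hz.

Step 1 — Angular frequency: ω = 2π·38.6 = 242.5 rad/s.
Step 2 — Transfer function: H(jω) = 1/(1 + jωRC).
Step 3 — Denominator: 1 + jωRC = 1 + j·242.5·3400·2.54e-08 = 1 + j0.02094.
Step 4 — H = 0.9996 - j0.02094.
Step 5 — Magnitude: |H| = 0.9998 (-0.0 dB); phase: φ = -1.2°.

|H| = 0.9998 (-0.0 dB), φ = -1.2°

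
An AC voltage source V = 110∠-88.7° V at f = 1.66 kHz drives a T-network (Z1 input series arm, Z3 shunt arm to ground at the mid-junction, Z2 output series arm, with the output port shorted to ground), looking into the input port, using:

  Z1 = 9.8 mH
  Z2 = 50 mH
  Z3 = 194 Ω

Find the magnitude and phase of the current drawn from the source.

Step 1 — Angular frequency: ω = 2π·f = 2π·1660 = 1.043e+04 rad/s.
Step 2 — Component impedances:
  Z1: Z = jωL = j·1.043e+04·0.0098 = 0 + j102.2 Ω
  Z2: Z = jωL = j·1.043e+04·0.05 = 0 + j521.5 Ω
  Z3: Z = R = 194 Ω
Step 3 — With the output port shorted to ground, the output series arm Z2 runs from the junction to ground; the shunt arm Z3 also runs from the junction to ground. They appear in parallel: Z3 || Z2 = 170.4 + j63.4 Ω.
Step 4 — Series with input arm Z1: Z_in = Z1 + (Z3 || Z2) = 170.4 + j165.6 Ω = 237.6∠44.2° Ω.
Step 5 — Source phasor: V = 110∠-88.7° V = 2.496 - j110 V.
Step 6 — Ohm's law: I = V / Z_total = (2.496 - j110) / (170.4 + j165.6) = -0.315 - j0.3392 A.
Step 7 — Convert to polar: |I| = 0.4629 A, ∠I = -132.9°.

I = 0.4629∠-132.9° A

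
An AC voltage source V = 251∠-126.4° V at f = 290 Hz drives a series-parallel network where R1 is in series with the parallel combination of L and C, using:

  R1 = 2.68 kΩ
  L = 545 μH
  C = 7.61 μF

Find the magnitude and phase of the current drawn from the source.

Step 1 — Angular frequency: ω = 2π·f = 2π·290 = 1822 rad/s.
Step 2 — Component impedances:
  R1: Z = R = 2680 Ω
  L: Z = jωL = j·1822·0.000545 = 0 + j0.9931 Ω
  C: Z = 1/(jωC) = -j/(ω·C) = 0 - j72.12 Ω
Step 3 — Parallel branch: L || C = 1/(1/L + 1/C) = 0 + j1.007 Ω.
Step 4 — Series with R1: Z_total = R1 + (L || C) = 2680 + j1.007 Ω = 2680∠0.0° Ω.
Step 5 — Source phasor: V = 251∠-126.4° V = -148.9 - j202 V.
Step 6 — Ohm's law: I = V / Z_total = (-148.9 - j202) / (2680 + j1.007) = -0.05561 - j0.07536 A.
Step 7 — Convert to polar: |I| = 0.09366 A, ∠I = -126.4°.

I = 0.09366∠-126.4° A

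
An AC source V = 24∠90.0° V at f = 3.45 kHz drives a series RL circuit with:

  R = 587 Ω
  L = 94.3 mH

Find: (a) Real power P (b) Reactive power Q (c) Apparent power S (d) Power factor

Step 1 — Angular frequency: ω = 2π·f = 2π·3450 = 2.168e+04 rad/s.
Step 2 — Component impedances:
  R: Z = R = 587 Ω
  L: Z = jωL = j·2.168e+04·0.0943 = 0 + j2044 Ω
Step 3 — Series combination: Z_total = R + L = 587 + j2044 Ω = 2127∠74.0° Ω.
Step 4 — Source phasor: V = 24∠90.0° V = 0 + j24 V.
Step 5 — Current: I = V / Z = 0.01085 + j0.003115 A = 0.01128∠16.0° A.
Step 6 — Complex power: S = V·I* = 0.07475 + j0.2603 VA.
Step 7 — Real power: P = Re(S) = 0.07475 W.
Step 8 — Reactive power: Q = Im(S) = 0.2603 VAR.
Step 9 — Apparent power: |S| = 0.2708 VA.
Step 10 — Power factor: PF = P/|S| = 0.276 (lagging).

(a) P = 0.07475 W  (b) Q = 0.2603 VAR  (c) S = 0.2708 VA  (d) PF = 0.276 (lagging)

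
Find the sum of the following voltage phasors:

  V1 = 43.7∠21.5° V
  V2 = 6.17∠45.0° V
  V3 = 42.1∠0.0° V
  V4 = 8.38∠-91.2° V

Step 1 — Convert each phasor to rectangular form:
  V1 = 43.7·(cos(21.5°) + j·sin(21.5°)) = 40.66 + j16.02 V
  V2 = 6.17·(cos(45.0°) + j·sin(45.0°)) = 4.363 + j4.363 V
  V3 = 42.1·(cos(0.0°) + j·sin(0.0°)) = 42.1 V
  V4 = 8.38·(cos(-91.2°) + j·sin(-91.2°)) = -0.1755 - j8.378 V
Step 2 — Sum components: V_total = 86.95 + j12 V.
Step 3 — Convert to polar: |V_total| = 87.77 V, ∠V_total = 7.9°.

V_total = 87.77∠7.9° V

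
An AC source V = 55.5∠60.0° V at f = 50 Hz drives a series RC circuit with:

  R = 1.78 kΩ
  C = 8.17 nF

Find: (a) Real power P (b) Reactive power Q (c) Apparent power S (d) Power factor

Step 1 — Angular frequency: ω = 2π·f = 2π·50 = 314.2 rad/s.
Step 2 — Component impedances:
  R: Z = R = 1780 Ω
  C: Z = 1/(jωC) = -j/(ω·C) = 0 - j3.896e+05 Ω
Step 3 — Series combination: Z_total = R + C = 1780 - j3.896e+05 Ω = 3.896e+05∠-89.7° Ω.
Step 4 — Source phasor: V = 55.5∠60.0° V = 27.75 + j48.06 V.
Step 5 — Current: I = V / Z = -0.000123 + j7.179e-05 A = 0.0001424∠149.7° A.
Step 6 — Complex power: S = V·I* = 3.612e-05 - j0.007906 VA.
Step 7 — Real power: P = Re(S) = 3.612e-05 W.
Step 8 — Reactive power: Q = Im(S) = -0.007906 VAR.
Step 9 — Apparent power: |S| = 0.007906 VA.
Step 10 — Power factor: PF = P/|S| = 0.004569 (leading).

(a) P = 3.612e-05 W  (b) Q = -0.007906 VAR  (c) S = 0.007906 VA  (d) PF = 0.004569 (leading)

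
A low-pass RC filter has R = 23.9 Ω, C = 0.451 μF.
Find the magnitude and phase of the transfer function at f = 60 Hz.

Step 1 — Angular frequency: ω = 2π·60 = 377 rad/s.
Step 2 — Transfer function: H(jω) = 1/(1 + jωRC).
Step 3 — Denominator: 1 + jωRC = 1 + j·377·23.9·4.51e-07 = 1 + j0.004064.
Step 4 — H = 1 - j0.004063.
Step 5 — Magnitude: |H| = 1 (-0.0 dB); phase: φ = -0.2°.

|H| = 1 (-0.0 dB), φ = -0.2°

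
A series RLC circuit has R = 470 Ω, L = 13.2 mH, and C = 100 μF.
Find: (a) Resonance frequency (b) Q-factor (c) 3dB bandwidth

Step 1 — Resonance condition Im(Z)=0 gives ω₀ = 1/√(LC).
Step 2 — ω₀ = 1/√(0.0132·0.0001) = 870.4 rad/s.
Step 3 — f₀ = ω₀/(2π) = 138.5 Hz.
Step 4 — Series Q: Q = ω₀L/R = 870.4·0.0132/470 = 0.02444.
Step 5 — 3dB bandwidth: Δω = ω₀/Q = 3.561e+04 rad/s; BW = Δω/(2π) = 5667 Hz.

(a) f₀ = 138.5 Hz  (b) Q = 0.02444  (c) BW = 5667 Hz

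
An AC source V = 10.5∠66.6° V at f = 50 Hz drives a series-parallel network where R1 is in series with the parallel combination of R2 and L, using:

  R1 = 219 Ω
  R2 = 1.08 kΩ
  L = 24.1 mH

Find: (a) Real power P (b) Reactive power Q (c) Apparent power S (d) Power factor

Step 1 — Angular frequency: ω = 2π·f = 2π·50 = 314.2 rad/s.
Step 2 — Component impedances:
  R1: Z = R = 219 Ω
  R2: Z = R = 1080 Ω
  L: Z = jωL = j·314.2·0.0241 = 0 + j7.571 Ω
Step 3 — Parallel branch: R2 || L = 1/(1/R2 + 1/L) = 0.05307 + j7.571 Ω.
Step 4 — Series with R1: Z_total = R1 + (R2 || L) = 219.1 + j7.571 Ω = 219.2∠2.0° Ω.
Step 5 — Source phasor: V = 10.5∠66.6° V = 4.17 + j9.636 V.
Step 6 — Current: I = V / Z = 0.02053 + j0.04328 A = 0.0479∠64.6° A.
Step 7 — Complex power: S = V·I* = 0.5027 + j0.01737 VA.
Step 8 — Real power: P = Re(S) = 0.5027 W.
Step 9 — Reactive power: Q = Im(S) = 0.01737 VAR.
Step 10 — Apparent power: |S| = 0.503 VA.
Step 11 — Power factor: PF = P/|S| = 0.9994 (lagging).

(a) P = 0.5027 W  (b) Q = 0.01737 VAR  (c) S = 0.503 VA  (d) PF = 0.9994 (lagging)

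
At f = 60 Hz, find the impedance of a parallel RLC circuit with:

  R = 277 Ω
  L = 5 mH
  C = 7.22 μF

Step 1 — Angular frequency: ω = 2π·f = 2π·60 = 377 rad/s.
Step 2 — Component impedances:
  R: Z = R = 277 Ω
  L: Z = jωL = j·377·0.005 = 0 + j1.885 Ω
  C: Z = 1/(jωC) = -j/(ω·C) = 0 - j367.4 Ω
Step 3 — Parallel combination: 1/Z_total = 1/R + 1/L + 1/C; Z_total = 0.01296 + j1.895 Ω = 1.895∠89.6° Ω.

Z = 0.01296 + j1.895 Ω = 1.895∠89.6° Ω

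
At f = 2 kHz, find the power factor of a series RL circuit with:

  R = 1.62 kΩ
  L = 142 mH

Step 1 — Angular frequency: ω = 2π·f = 2π·2000 = 1.257e+04 rad/s.
Step 2 — Component impedances:
  R: Z = R = 1620 Ω
  L: Z = jωL = j·1.257e+04·0.142 = 0 + j1784 Ω
Step 3 — Series combination: Z_total = R + L = 1620 + j1784 Ω = 2410∠47.8° Ω.
Step 4 — Power factor: PF = cos(φ) = Re(Z)/|Z| = 1620/2410 = 0.6722.
Step 5 — Type: Im(Z) = 1784 ⇒ lagging (phase φ = 47.8°).

PF = 0.6722 (lagging, φ = 47.8°)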